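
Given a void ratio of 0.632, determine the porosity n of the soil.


Using the relation n = e / (1 + e)
n = 0.632 / (1 + 0.632)
n = 0.632 / 1.632
n = 0.3873


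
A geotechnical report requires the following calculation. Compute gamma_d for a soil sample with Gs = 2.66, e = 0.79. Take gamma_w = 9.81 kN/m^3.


Using gamma_d = Gs * gamma_w / (1 + e)
gamma_d = 2.66 * 9.81 / (1 + 0.79)
gamma_d = 2.66 * 9.81 / 1.79
gamma_d = 14.578 kN/m^3


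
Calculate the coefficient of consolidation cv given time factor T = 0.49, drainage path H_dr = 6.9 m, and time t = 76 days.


Using cv = T * H_dr^2 / t
H_dr^2 = 6.9^2 = 47.61
cv = 0.49 * 47.61 / 76
cv = 0.30696 m^2/day


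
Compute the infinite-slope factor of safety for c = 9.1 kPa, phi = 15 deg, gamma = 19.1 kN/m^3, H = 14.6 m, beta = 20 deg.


Using Fs = c / (gamma*H*sin(beta)*cos(beta)) + tan(phi)/tan(beta)
Cohesion contribution = 9.1 / (19.1*14.6*sin(20)*cos(20))
Cohesion contribution = 0.101535
Friction contribution = tan(15)/tan(20) = 0.736184
Fs = 0.101535 + 0.736184
Fs = 0.838


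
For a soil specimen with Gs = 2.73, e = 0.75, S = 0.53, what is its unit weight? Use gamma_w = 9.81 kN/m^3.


Using gamma = gamma_w * (Gs + S*e) / (1 + e)
Numerator: Gs + S*e = 2.73 + 0.53*0.75 = 3.1275
Denominator: 1 + e = 1 + 0.75 = 1.75
gamma = 9.81 * 3.1275 / 1.75
gamma = 17.532 kN/m^3


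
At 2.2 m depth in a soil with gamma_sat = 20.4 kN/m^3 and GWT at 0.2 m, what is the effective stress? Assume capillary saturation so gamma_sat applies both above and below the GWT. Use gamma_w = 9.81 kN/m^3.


Total stress = gamma_sat * depth
sigma = 20.4 * 2.2 = 44.88 kPa
Pore water pressure u = gamma_w * (depth - d_wt)
u = 9.81 * (2.2 - 0.2) = 19.62 kPa
Effective stress = sigma - u
sigma' = 44.88 - 19.62 = 25.26 kPa


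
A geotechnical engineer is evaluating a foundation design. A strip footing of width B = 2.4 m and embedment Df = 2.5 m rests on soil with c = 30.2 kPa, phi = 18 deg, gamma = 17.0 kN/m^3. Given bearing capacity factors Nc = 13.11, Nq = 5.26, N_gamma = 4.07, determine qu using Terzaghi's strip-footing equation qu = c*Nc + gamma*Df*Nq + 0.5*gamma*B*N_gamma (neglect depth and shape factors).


Compute qu = c*Nc + gamma*Df*Nq + 0.5*gamma*B*N_gamma
Term 1: 30.2 * 13.11 = 395.922
Term 2: 17.0 * 2.5 * 5.26 = 223.55
Term 3: 0.5 * 17.0 * 2.4 * 4.07 = 83.028
qu = 395.922 + 223.55 + 83.028
qu = 702.5 kPa


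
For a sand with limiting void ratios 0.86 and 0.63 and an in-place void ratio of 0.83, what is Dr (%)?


Using Dr = (e_max - e) / (e_max - e_min) * 100
e_max - e = 0.86 - 0.83 = 0.03
e_max - e_min = 0.86 - 0.63 = 0.23
Dr = 0.03 / 0.23 * 100
Dr = 13.04 %


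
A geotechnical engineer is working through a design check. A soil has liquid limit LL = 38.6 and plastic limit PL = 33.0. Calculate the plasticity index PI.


Result: 5.6

Derivation:
Using PI = LL - PL
PI = 38.6 - 33.0
PI = 5.6


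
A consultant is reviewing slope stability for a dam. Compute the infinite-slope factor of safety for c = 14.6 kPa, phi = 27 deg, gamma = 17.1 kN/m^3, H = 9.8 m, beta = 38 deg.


Using Fs = c / (gamma*H*sin(beta)*cos(beta)) + tan(phi)/tan(beta)
Cohesion contribution = 14.6 / (17.1*9.8*sin(38)*cos(38))
Cohesion contribution = 0.179579
Friction contribution = tan(27)/tan(38) = 0.652163
Fs = 0.179579 + 0.652163
Fs = 0.832


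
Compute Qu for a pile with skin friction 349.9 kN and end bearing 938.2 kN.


Result: 1288.1 kN

Derivation:
Using Qu = Qf + Qb
Qu = 349.9 + 938.2
Qu = 1288.1 kN


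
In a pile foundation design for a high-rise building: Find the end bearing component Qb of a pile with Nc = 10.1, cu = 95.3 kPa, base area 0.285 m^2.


Result: 274.32 kN

Derivation:
Using Qb = Nc * cu * Ab
Qb = 10.1 * 95.3 * 0.285
Qb = 274.32 kN


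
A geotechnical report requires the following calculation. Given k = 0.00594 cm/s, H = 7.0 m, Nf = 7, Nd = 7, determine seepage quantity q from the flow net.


Convert k to m/s for unit consistency with H:
k = 0.00594 cm/s = 0.00594 / 100 m/s = 5.94e-05 m/s
Using q = k * H * Nf / Nd
Nf / Nd = 7 / 7 = 1.0
q = 5.94e-05 * 7.0 * 1.0
q = 0.0004158 m^3/s per m


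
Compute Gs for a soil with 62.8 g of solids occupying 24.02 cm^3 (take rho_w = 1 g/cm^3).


Using Gs = m_s / (V_s * rho_w)
Since rho_w = 1 g/cm^3:
Gs = 62.8 / 24.02
Gs = 2.614


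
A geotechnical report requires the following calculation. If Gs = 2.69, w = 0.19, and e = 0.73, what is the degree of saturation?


Using S = Gs * w / e
S = 2.69 * 0.19 / 0.73
S = 0.7001


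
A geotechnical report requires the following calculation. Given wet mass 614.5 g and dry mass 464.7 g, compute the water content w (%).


Using w = (m_wet - m_dry) / m_dry * 100
m_wet - m_dry = 614.5 - 464.7 = 149.8 g
w = 149.8 / 464.7 * 100
w = 32.24 %


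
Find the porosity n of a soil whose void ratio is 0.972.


Result: 0.4929

Derivation:
Using the relation n = e / (1 + e)
n = 0.972 / (1 + 0.972)
n = 0.972 / 1.972
n = 0.4929


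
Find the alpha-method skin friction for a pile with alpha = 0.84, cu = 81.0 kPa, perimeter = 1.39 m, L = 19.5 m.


Result: 1844.22 kN

Derivation:
Using Qs = alpha * cu * perimeter * L
Qs = 0.84 * 81.0 * 1.39 * 19.5
Qs = 1844.22 kN


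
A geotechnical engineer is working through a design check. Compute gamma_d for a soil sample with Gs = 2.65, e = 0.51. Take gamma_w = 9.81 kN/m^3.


Using gamma_d = Gs * gamma_w / (1 + e)
gamma_d = 2.65 * 9.81 / (1 + 0.51)
gamma_d = 2.65 * 9.81 / 1.51
gamma_d = 17.216 kN/m^3


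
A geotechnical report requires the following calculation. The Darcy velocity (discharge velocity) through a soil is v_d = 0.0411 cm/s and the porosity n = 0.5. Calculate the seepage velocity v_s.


Using v_s = v_d / n
v_s = 0.0411 / 0.5
v_s = 0.0822 cm/s


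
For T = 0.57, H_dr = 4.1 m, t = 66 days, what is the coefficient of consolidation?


Using cv = T * H_dr^2 / t
H_dr^2 = 4.1^2 = 16.81
cv = 0.57 * 16.81 / 66
cv = 0.14518 m^2/day


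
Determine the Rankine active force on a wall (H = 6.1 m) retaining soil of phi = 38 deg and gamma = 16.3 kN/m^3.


Compute active earth pressure coefficient:
Ka = tan^2(45 - phi/2) = tan^2(26.0) = 0.237883
Compute active force:
Pa = 0.5 * Ka * gamma * H^2
Pa = 0.5 * 0.237883 * 16.3 * 6.1^2
Pa = 72.14 kN/m


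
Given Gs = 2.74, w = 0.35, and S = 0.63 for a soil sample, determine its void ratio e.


Using the relation e = Gs * w / S
e = 2.74 * 0.35 / 0.63
e = 1.5222


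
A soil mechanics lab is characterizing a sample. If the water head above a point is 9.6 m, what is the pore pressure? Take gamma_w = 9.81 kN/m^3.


Using u = gamma_w * h_w
u = 9.81 * 9.6
u = 94.18 kPa


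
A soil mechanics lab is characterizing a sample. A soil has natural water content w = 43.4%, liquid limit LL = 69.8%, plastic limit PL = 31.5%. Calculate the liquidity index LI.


First compute the plasticity index:
PI = LL - PL = 69.8 - 31.5 = 38.3
Then compute the liquidity index:
LI = (w - PL) / PI
LI = (43.4 - 31.5) / 38.3
LI = 0.311


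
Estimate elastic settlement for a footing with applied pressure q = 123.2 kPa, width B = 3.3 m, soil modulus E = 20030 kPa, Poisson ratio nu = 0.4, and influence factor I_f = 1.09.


Using Se = q * B * (1 - nu^2) * I_f / E
1 - nu^2 = 1 - 0.4^2 = 0.84
Se = 123.2 * 3.3 * 0.84 * 1.09 / 20030
Se = 0.018584 m
Convert to mm: Se = 0.018584 * 1000 = 18.584 mm


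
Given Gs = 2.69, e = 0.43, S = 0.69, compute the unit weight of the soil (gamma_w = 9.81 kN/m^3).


Result: 20.489 kN/m^3

Derivation:
Using gamma = gamma_w * (Gs + S*e) / (1 + e)
Numerator: Gs + S*e = 2.69 + 0.69*0.43 = 2.9867
Denominator: 1 + e = 1 + 0.43 = 1.43
gamma = 9.81 * 2.9867 / 1.43
gamma = 20.489 kN/m^3


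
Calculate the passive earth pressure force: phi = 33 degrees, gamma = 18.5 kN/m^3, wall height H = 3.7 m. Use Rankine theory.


Compute passive earth pressure coefficient:
Kp = tan^2(45 + phi/2) = tan^2(61.5) = 3.39212
Compute passive force:
Pp = 0.5 * Kp * gamma * H^2
Pp = 0.5 * 3.39212 * 18.5 * 3.7^2
Pp = 429.55 kN/m


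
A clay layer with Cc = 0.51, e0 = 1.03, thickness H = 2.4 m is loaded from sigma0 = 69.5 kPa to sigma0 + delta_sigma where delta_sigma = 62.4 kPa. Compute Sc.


Result: 0.1678 m

Derivation:
Using Sc = Cc * H / (1 + e0) * log10((sigma0 + delta_sigma) / sigma0)
Stress ratio = (69.5 + 62.4) / 69.5 = 1.89784
log10(1.89784) = 0.27826
Cc * H / (1 + e0) = 0.51 * 2.4 / (1 + 1.03) = 0.602956
Sc = 0.602956 * 0.27826
Sc = 0.1678 m


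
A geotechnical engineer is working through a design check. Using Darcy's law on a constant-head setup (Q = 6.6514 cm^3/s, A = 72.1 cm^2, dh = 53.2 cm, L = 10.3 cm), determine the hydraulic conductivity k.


Compute hydraulic gradient:
i = dh / L = 53.2 / 10.3 = 5.16505
Then apply Darcy's law:
k = Q / (A * i)
k = 6.6514 / (72.1 * 5.16505)
k = 6.6514 / 372.4
k = 0.017861 cm/s


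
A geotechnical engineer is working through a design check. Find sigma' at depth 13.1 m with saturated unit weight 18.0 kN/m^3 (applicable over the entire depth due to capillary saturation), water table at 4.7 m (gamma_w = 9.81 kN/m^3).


Result: 153.4 kPa

Derivation:
Total stress = gamma_sat * depth
sigma = 18.0 * 13.1 = 235.8 kPa
Pore water pressure u = gamma_w * (depth - d_wt)
u = 9.81 * (13.1 - 4.7) = 82.404 kPa
Effective stress = sigma - u
sigma' = 235.8 - 82.404 = 153.4 kPa


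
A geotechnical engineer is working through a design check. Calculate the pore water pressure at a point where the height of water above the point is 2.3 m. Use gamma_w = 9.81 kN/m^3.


Result: 22.56 kPa

Derivation:
Using u = gamma_w * h_w
u = 9.81 * 2.3
u = 22.56 kPa


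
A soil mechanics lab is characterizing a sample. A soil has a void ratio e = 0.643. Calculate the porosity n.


Result: 0.3914

Derivation:
Using the relation n = e / (1 + e)
n = 0.643 / (1 + 0.643)
n = 0.643 / 1.643
n = 0.3914


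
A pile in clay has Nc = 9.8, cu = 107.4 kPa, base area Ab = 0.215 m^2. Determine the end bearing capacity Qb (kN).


Using Qb = Nc * cu * Ab
Qb = 9.8 * 107.4 * 0.215
Qb = 226.29 kN


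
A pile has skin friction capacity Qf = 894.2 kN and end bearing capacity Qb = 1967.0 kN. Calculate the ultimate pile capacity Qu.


Using Qu = Qf + Qb
Qu = 894.2 + 1967.0
Qu = 2861.2 kN


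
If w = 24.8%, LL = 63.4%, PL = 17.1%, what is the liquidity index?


First compute the plasticity index:
PI = LL - PL = 63.4 - 17.1 = 46.3
Then compute the liquidity index:
LI = (w - PL) / PI
LI = (24.8 - 17.1) / 46.3
LI = 0.166


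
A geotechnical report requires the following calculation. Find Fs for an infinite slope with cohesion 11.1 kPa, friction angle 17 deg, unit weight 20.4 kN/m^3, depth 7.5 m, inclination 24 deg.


Result: 0.882

Derivation:
Using Fs = c / (gamma*H*sin(beta)*cos(beta)) + tan(phi)/tan(beta)
Cohesion contribution = 11.1 / (20.4*7.5*sin(24)*cos(24))
Cohesion contribution = 0.195249
Friction contribution = tan(17)/tan(24) = 0.686682
Fs = 0.195249 + 0.686682
Fs = 0.882


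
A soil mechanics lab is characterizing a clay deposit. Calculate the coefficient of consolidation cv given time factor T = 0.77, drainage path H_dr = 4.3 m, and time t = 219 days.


Result: 0.06501 m^2/day

Derivation:
Using cv = T * H_dr^2 / t
H_dr^2 = 4.3^2 = 18.49
cv = 0.77 * 18.49 / 219
cv = 0.06501 m^2/day


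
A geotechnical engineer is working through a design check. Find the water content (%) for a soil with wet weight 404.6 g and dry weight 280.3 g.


Using w = (m_wet - m_dry) / m_dry * 100
m_wet - m_dry = 404.6 - 280.3 = 124.3 g
w = 124.3 / 280.3 * 100
w = 44.35 %


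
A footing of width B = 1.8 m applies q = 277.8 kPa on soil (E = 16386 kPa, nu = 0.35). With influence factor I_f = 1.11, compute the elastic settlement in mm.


Using Se = q * B * (1 - nu^2) * I_f / E
1 - nu^2 = 1 - 0.35^2 = 0.8775
Se = 277.8 * 1.8 * 0.8775 * 1.11 / 16386
Se = 0.029724 m
Convert to mm: Se = 0.029724 * 1000 = 29.724 mm


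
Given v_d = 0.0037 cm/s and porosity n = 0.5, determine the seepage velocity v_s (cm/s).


Result: 0.0074 cm/s

Derivation:
Using v_s = v_d / n
v_s = 0.0037 / 0.5
v_s = 0.0074 cm/s


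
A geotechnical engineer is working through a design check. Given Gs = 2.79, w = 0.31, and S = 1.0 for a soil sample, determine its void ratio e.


Result: 0.8649

Derivation:
Using the relation e = Gs * w / S
e = 2.79 * 0.31 / 1.0
e = 0.8649


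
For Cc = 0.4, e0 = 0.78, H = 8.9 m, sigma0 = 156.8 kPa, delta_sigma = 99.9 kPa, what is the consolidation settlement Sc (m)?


Using Sc = Cc * H / (1 + e0) * log10((sigma0 + delta_sigma) / sigma0)
Stress ratio = (156.8 + 99.9) / 156.8 = 1.63712
log10(1.63712) = 0.21408
Cc * H / (1 + e0) = 0.4 * 8.9 / (1 + 0.78) = 2
Sc = 2 * 0.21408
Sc = 0.4282 m


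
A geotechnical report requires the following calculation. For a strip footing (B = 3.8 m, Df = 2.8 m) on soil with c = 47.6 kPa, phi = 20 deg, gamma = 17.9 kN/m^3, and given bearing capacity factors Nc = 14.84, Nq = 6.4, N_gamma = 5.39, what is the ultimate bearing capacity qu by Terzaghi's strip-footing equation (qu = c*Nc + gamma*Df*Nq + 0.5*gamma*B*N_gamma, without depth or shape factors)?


Compute qu = c*Nc + gamma*Df*Nq + 0.5*gamma*B*N_gamma
Term 1: 47.6 * 14.84 = 706.384
Term 2: 17.9 * 2.8 * 6.4 = 320.768
Term 3: 0.5 * 17.9 * 3.8 * 5.39 = 183.3139
qu = 706.384 + 320.768 + 183.3139
qu = 1210.47 kPa


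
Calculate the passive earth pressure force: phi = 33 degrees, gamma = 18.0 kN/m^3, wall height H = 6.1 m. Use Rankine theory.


Compute passive earth pressure coefficient:
Kp = tan^2(45 + phi/2) = tan^2(61.5) = 3.39212
Compute passive force:
Pp = 0.5 * Kp * gamma * H^2
Pp = 0.5 * 3.39212 * 18.0 * 6.1^2
Pp = 1135.99 kN/m


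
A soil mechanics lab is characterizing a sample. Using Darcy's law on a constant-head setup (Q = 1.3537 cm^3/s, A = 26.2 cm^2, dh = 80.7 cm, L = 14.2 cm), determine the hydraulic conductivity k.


Compute hydraulic gradient:
i = dh / L = 80.7 / 14.2 = 5.6831
Then apply Darcy's law:
k = Q / (A * i)
k = 1.3537 / (26.2 * 5.6831)
k = 1.3537 / 148.897
k = 0.009092 cm/s


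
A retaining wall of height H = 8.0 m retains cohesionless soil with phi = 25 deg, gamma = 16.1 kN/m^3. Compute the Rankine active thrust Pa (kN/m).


Compute active earth pressure coefficient:
Ka = tan^2(45 - phi/2) = tan^2(32.5) = 0.405859
Compute active force:
Pa = 0.5 * Ka * gamma * H^2
Pa = 0.5 * 0.405859 * 16.1 * 8.0^2
Pa = 209.1 kN/m


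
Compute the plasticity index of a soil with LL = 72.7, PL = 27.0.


Result: 45.7

Derivation:
Using PI = LL - PL
PI = 72.7 - 27.0
PI = 45.7


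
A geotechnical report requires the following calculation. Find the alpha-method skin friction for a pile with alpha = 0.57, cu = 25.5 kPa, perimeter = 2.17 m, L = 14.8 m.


Using Qs = alpha * cu * perimeter * L
Qs = 0.57 * 25.5 * 2.17 * 14.8
Qs = 466.81 kN


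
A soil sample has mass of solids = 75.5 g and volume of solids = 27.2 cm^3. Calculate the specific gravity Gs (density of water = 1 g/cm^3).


Result: 2.776

Derivation:
Using Gs = m_s / (V_s * rho_w)
Since rho_w = 1 g/cm^3:
Gs = 75.5 / 27.2
Gs = 2.776


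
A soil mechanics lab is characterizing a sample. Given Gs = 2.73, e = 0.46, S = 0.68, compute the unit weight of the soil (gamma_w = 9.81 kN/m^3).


Using gamma = gamma_w * (Gs + S*e) / (1 + e)
Numerator: Gs + S*e = 2.73 + 0.68*0.46 = 3.0428
Denominator: 1 + e = 1 + 0.46 = 1.46
gamma = 9.81 * 3.0428 / 1.46
gamma = 20.445 kN/m^3


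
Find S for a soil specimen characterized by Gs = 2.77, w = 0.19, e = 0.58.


Using S = Gs * w / e
S = 2.77 * 0.19 / 0.58
S = 0.9074


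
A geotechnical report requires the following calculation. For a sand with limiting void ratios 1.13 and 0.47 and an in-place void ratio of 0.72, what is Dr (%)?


Using Dr = (e_max - e) / (e_max - e_min) * 100
e_max - e = 1.13 - 0.72 = 0.41
e_max - e_min = 1.13 - 0.47 = 0.66
Dr = 0.41 / 0.66 * 100
Dr = 62.12 %


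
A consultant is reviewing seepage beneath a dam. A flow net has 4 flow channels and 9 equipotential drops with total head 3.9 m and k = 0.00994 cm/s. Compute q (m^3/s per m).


Convert k to m/s for unit consistency with H:
k = 0.00994 cm/s = 0.00994 / 100 m/s = 9.94e-05 m/s
Using q = k * H * Nf / Nd
Nf / Nd = 4 / 9 = 0.4444
q = 9.94e-05 * 3.9 * 0.4444
q = 0.0001723 m^3/s per m


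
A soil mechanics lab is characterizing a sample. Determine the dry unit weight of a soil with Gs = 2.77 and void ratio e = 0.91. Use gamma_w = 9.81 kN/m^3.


Result: 14.227 kN/m^3

Derivation:
Using gamma_d = Gs * gamma_w / (1 + e)
gamma_d = 2.77 * 9.81 / (1 + 0.91)
gamma_d = 2.77 * 9.81 / 1.91
gamma_d = 14.227 kN/m^3


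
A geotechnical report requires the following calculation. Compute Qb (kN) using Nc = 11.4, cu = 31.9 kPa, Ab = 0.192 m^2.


Using Qb = Nc * cu * Ab
Qb = 11.4 * 31.9 * 0.192
Qb = 69.82 kN


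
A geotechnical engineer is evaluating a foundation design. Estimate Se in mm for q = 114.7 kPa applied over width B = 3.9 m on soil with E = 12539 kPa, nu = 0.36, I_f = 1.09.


Using Se = q * B * (1 - nu^2) * I_f / E
1 - nu^2 = 1 - 0.36^2 = 0.8704
Se = 114.7 * 3.9 * 0.8704 * 1.09 / 12539
Se = 0.033846 m
Convert to mm: Se = 0.033846 * 1000 = 33.846 mm


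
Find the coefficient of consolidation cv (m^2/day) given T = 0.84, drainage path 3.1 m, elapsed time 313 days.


Using cv = T * H_dr^2 / t
H_dr^2 = 3.1^2 = 9.61
cv = 0.84 * 9.61 / 313
cv = 0.02579 m^2/day


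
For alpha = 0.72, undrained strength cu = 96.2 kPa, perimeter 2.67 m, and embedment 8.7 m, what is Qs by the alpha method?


Using Qs = alpha * cu * perimeter * L
Qs = 0.72 * 96.2 * 2.67 * 8.7
Qs = 1608.93 kN


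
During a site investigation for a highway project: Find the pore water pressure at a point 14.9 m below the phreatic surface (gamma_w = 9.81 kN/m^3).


Using u = gamma_w * h_w
u = 9.81 * 14.9
u = 146.17 kPa


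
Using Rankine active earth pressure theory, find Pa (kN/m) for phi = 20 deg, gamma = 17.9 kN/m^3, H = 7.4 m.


Compute active earth pressure coefficient:
Ka = tan^2(45 - phi/2) = tan^2(35.0) = 0.490291
Compute active force:
Pa = 0.5 * Ka * gamma * H^2
Pa = 0.5 * 0.490291 * 17.9 * 7.4^2
Pa = 240.29 kN/m


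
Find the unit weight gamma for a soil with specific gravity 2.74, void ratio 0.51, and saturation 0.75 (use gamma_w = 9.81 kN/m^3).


Using gamma = gamma_w * (Gs + S*e) / (1 + e)
Numerator: Gs + S*e = 2.74 + 0.75*0.51 = 3.1225
Denominator: 1 + e = 1 + 0.51 = 1.51
gamma = 9.81 * 3.1225 / 1.51
gamma = 20.286 kN/m^3


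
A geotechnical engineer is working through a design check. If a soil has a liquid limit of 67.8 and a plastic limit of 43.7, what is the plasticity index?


Using PI = LL - PL
PI = 67.8 - 43.7
PI = 24.1


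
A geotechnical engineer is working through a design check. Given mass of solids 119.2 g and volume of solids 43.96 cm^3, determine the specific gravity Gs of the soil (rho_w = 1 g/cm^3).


Result: 2.712

Derivation:
Using Gs = m_s / (V_s * rho_w)
Since rho_w = 1 g/cm^3:
Gs = 119.2 / 43.96
Gs = 2.712


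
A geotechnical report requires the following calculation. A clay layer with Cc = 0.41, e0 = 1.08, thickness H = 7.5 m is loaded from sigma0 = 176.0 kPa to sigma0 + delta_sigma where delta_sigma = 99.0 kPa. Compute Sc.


Using Sc = Cc * H / (1 + e0) * log10((sigma0 + delta_sigma) / sigma0)
Stress ratio = (176.0 + 99.0) / 176.0 = 1.5625
log10(1.5625) = 0.19382
Cc * H / (1 + e0) = 0.41 * 7.5 / (1 + 1.08) = 1.47837
Sc = 1.47837 * 0.19382
Sc = 0.2865 m


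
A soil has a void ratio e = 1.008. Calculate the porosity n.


Result: 0.502

Derivation:
Using the relation n = e / (1 + e)
n = 1.008 / (1 + 1.008)
n = 1.008 / 2.008
n = 0.502


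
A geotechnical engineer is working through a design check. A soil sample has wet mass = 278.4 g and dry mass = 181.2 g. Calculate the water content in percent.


Using w = (m_wet - m_dry) / m_dry * 100
m_wet - m_dry = 278.4 - 181.2 = 97.2 g
w = 97.2 / 181.2 * 100
w = 53.64 %


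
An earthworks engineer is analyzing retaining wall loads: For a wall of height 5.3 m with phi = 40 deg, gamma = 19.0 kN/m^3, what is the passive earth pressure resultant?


Compute passive earth pressure coefficient:
Kp = tan^2(45 + phi/2) = tan^2(65.0) = 4.59891
Compute passive force:
Pp = 0.5 * Kp * gamma * H^2
Pp = 0.5 * 4.59891 * 19.0 * 5.3^2
Pp = 1227.24 kN/m


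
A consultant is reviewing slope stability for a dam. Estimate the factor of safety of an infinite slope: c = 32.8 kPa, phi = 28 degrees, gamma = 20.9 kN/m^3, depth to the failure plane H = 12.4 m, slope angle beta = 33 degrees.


Using Fs = c / (gamma*H*sin(beta)*cos(beta)) + tan(phi)/tan(beta)
Cohesion contribution = 32.8 / (20.9*12.4*sin(33)*cos(33))
Cohesion contribution = 0.27708
Friction contribution = tan(28)/tan(33) = 0.818761
Fs = 0.27708 + 0.818761
Fs = 1.096


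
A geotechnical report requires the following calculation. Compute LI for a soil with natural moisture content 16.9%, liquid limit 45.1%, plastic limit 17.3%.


Result: -0.014

Derivation:
First compute the plasticity index:
PI = LL - PL = 45.1 - 17.3 = 27.8
Then compute the liquidity index:
LI = (w - PL) / PI
LI = (16.9 - 17.3) / 27.8
LI = -0.014


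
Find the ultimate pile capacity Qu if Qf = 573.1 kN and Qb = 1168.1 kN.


Using Qu = Qf + Qb
Qu = 573.1 + 1168.1
Qu = 1741.2 kN


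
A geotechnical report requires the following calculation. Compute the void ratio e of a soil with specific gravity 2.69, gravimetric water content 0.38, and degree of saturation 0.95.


Result: 1.076

Derivation:
Using the relation e = Gs * w / S
e = 2.69 * 0.38 / 0.95
e = 1.076


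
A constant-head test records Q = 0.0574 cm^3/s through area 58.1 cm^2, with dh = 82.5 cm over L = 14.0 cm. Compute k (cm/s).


Compute hydraulic gradient:
i = dh / L = 82.5 / 14.0 = 5.89286
Then apply Darcy's law:
k = Q / (A * i)
k = 0.0574 / (58.1 * 5.89286)
k = 0.0574 / 342.375
k = 0.000168 cm/s


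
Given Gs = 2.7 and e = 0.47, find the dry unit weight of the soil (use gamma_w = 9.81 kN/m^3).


Result: 18.018 kN/m^3

Derivation:
Using gamma_d = Gs * gamma_w / (1 + e)
gamma_d = 2.7 * 9.81 / (1 + 0.47)
gamma_d = 2.7 * 9.81 / 1.47
gamma_d = 18.018 kN/m^3


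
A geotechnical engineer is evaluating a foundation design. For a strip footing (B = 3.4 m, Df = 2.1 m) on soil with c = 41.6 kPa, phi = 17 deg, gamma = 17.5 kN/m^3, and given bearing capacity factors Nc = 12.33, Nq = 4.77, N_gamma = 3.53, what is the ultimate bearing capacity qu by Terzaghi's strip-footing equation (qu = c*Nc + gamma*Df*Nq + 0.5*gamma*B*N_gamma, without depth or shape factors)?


Result: 793.24 kPa

Derivation:
Compute qu = c*Nc + gamma*Df*Nq + 0.5*gamma*B*N_gamma
Term 1: 41.6 * 12.33 = 512.928
Term 2: 17.5 * 2.1 * 4.77 = 175.2975
Term 3: 0.5 * 17.5 * 3.4 * 3.53 = 105.0175
qu = 512.928 + 175.2975 + 105.0175
qu = 793.24 kPa


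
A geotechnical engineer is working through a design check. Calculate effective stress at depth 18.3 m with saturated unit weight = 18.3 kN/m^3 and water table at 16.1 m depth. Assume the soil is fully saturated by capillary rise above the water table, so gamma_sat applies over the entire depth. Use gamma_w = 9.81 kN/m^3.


Result: 313.31 kPa

Derivation:
Total stress = gamma_sat * depth
sigma = 18.3 * 18.3 = 334.89 kPa
Pore water pressure u = gamma_w * (depth - d_wt)
u = 9.81 * (18.3 - 16.1) = 21.582 kPa
Effective stress = sigma - u
sigma' = 334.89 - 21.582 = 313.31 kPa


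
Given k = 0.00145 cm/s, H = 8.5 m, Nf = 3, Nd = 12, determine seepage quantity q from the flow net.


Result: 3.081e-05 m^3/s per m

Derivation:
Convert k to m/s for unit consistency with H:
k = 0.00145 cm/s = 0.00145 / 100 m/s = 1.45e-05 m/s
Using q = k * H * Nf / Nd
Nf / Nd = 3 / 12 = 0.25
q = 1.45e-05 * 8.5 * 0.25
q = 3.081e-05 m^3/s per m


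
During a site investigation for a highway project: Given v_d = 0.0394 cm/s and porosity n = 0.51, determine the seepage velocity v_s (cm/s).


Result: 0.07725 cm/s

Derivation:
Using v_s = v_d / n
v_s = 0.0394 / 0.51
v_s = 0.07725 cm/s


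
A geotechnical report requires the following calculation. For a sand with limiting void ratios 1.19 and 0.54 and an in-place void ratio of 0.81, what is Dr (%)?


Result: 58.46 %

Derivation:
Using Dr = (e_max - e) / (e_max - e_min) * 100
e_max - e = 1.19 - 0.81 = 0.38
e_max - e_min = 1.19 - 0.54 = 0.65
Dr = 0.38 / 0.65 * 100
Dr = 58.46 %


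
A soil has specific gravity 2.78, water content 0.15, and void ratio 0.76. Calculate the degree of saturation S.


Result: 0.5487

Derivation:
Using S = Gs * w / e
S = 2.78 * 0.15 / 0.76
S = 0.5487


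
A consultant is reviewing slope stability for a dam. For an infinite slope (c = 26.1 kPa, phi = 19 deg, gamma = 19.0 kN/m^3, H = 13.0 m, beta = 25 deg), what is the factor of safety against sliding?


Using Fs = c / (gamma*H*sin(beta)*cos(beta)) + tan(phi)/tan(beta)
Cohesion contribution = 26.1 / (19.0*13.0*sin(25)*cos(25))
Cohesion contribution = 0.27588
Friction contribution = tan(19)/tan(25) = 0.738413
Fs = 0.27588 + 0.738413
Fs = 1.014


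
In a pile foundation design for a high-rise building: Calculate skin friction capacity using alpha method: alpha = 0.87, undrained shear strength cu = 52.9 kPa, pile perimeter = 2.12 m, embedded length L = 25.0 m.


Using Qs = alpha * cu * perimeter * L
Qs = 0.87 * 52.9 * 2.12 * 25.0
Qs = 2439.22 kN


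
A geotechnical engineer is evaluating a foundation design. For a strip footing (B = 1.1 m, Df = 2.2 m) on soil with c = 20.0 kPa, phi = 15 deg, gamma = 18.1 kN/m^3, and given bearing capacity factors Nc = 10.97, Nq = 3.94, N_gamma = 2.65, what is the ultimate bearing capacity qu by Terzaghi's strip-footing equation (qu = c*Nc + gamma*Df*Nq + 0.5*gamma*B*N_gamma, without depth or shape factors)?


Result: 402.67 kPa

Derivation:
Compute qu = c*Nc + gamma*Df*Nq + 0.5*gamma*B*N_gamma
Term 1: 20.0 * 10.97 = 219.4
Term 2: 18.1 * 2.2 * 3.94 = 156.8908
Term 3: 0.5 * 18.1 * 1.1 * 2.65 = 26.38075
qu = 219.4 + 156.8908 + 26.38075
qu = 402.67 kPa


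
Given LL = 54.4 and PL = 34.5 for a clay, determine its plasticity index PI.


Using PI = LL - PL
PI = 54.4 - 34.5
PI = 19.9


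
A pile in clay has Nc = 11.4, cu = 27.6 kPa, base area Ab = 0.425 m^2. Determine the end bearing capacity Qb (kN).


Using Qb = Nc * cu * Ab
Qb = 11.4 * 27.6 * 0.425
Qb = 133.72 kN


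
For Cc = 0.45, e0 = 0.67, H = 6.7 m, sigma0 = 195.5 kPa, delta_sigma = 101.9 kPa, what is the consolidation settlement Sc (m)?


Using Sc = Cc * H / (1 + e0) * log10((sigma0 + delta_sigma) / sigma0)
Stress ratio = (195.5 + 101.9) / 195.5 = 1.52123
log10(1.52123) = 0.182194
Cc * H / (1 + e0) = 0.45 * 6.7 / (1 + 0.67) = 1.80539
Sc = 1.80539 * 0.182194
Sc = 0.3289 m


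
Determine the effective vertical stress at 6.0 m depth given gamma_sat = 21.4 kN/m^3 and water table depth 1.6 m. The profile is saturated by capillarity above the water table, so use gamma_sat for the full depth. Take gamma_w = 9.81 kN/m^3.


Result: 85.24 kPa

Derivation:
Total stress = gamma_sat * depth
sigma = 21.4 * 6.0 = 128.4 kPa
Pore water pressure u = gamma_w * (depth - d_wt)
u = 9.81 * (6.0 - 1.6) = 43.164 kPa
Effective stress = sigma - u
sigma' = 128.4 - 43.164 = 85.24 kPa


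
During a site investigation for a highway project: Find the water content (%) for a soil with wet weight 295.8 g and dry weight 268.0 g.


Using w = (m_wet - m_dry) / m_dry * 100
m_wet - m_dry = 295.8 - 268.0 = 27.8 g
w = 27.8 / 268.0 * 100
w = 10.37 %


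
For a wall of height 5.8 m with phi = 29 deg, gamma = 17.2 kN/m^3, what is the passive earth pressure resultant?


Result: 833.79 kN/m

Derivation:
Compute passive earth pressure coefficient:
Kp = tan^2(45 + phi/2) = tan^2(59.5) = 2.88206
Compute passive force:
Pp = 0.5 * Kp * gamma * H^2
Pp = 0.5 * 2.88206 * 17.2 * 5.8^2
Pp = 833.79 kN/m


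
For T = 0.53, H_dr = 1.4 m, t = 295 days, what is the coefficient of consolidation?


Using cv = T * H_dr^2 / t
H_dr^2 = 1.4^2 = 1.96
cv = 0.53 * 1.96 / 295
cv = 0.00352 m^2/day


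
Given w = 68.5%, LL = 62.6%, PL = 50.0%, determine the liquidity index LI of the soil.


Result: 1.468

Derivation:
First compute the plasticity index:
PI = LL - PL = 62.6 - 50.0 = 12.6
Then compute the liquidity index:
LI = (w - PL) / PI
LI = (68.5 - 50.0) / 12.6
LI = 1.468


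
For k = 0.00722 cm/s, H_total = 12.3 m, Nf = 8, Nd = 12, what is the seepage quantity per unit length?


Convert k to m/s for unit consistency with H:
k = 0.00722 cm/s = 0.00722 / 100 m/s = 7.22e-05 m/s
Using q = k * H * Nf / Nd
Nf / Nd = 8 / 12 = 0.6667
q = 7.22e-05 * 12.3 * 0.6667
q = 0.000592 m^3/s per m


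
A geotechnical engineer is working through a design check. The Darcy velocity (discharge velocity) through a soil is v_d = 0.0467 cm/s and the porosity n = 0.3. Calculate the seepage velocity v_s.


Using v_s = v_d / n
v_s = 0.0467 / 0.3
v_s = 0.15567 cm/s


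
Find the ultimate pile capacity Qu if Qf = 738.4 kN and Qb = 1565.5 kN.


Using Qu = Qf + Qb
Qu = 738.4 + 1565.5
Qu = 2303.9 kN


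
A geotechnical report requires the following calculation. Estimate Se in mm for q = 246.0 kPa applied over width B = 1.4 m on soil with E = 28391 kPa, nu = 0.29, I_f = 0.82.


Using Se = q * B * (1 - nu^2) * I_f / E
1 - nu^2 = 1 - 0.29^2 = 0.9159
Se = 246.0 * 1.4 * 0.9159 * 0.82 / 28391
Se = 0.009111 m
Convert to mm: Se = 0.009111 * 1000 = 9.111 mm


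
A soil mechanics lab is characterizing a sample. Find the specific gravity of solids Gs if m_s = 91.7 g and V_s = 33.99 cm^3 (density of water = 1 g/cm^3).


Using Gs = m_s / (V_s * rho_w)
Since rho_w = 1 g/cm^3:
Gs = 91.7 / 33.99
Gs = 2.698


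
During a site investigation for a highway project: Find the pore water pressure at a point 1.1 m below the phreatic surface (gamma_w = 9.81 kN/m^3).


Result: 10.79 kPa

Derivation:
Using u = gamma_w * h_w
u = 9.81 * 1.1
u = 10.79 kPa


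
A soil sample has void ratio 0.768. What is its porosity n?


Using the relation n = e / (1 + e)
n = 0.768 / (1 + 0.768)
n = 0.768 / 1.768
n = 0.4344


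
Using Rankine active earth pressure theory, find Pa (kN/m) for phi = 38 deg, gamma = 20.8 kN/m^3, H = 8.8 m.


Compute active earth pressure coefficient:
Ka = tan^2(45 - phi/2) = tan^2(26.0) = 0.237883
Compute active force:
Pa = 0.5 * Ka * gamma * H^2
Pa = 0.5 * 0.237883 * 20.8 * 8.8^2
Pa = 191.59 kN/m


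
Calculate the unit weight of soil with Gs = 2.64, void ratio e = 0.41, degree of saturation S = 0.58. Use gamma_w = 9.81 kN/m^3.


Result: 20.022 kN/m^3

Derivation:
Using gamma = gamma_w * (Gs + S*e) / (1 + e)
Numerator: Gs + S*e = 2.64 + 0.58*0.41 = 2.8778
Denominator: 1 + e = 1 + 0.41 = 1.41
gamma = 9.81 * 2.8778 / 1.41
gamma = 20.022 kN/m^3


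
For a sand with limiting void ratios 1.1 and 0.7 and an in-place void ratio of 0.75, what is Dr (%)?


Using Dr = (e_max - e) / (e_max - e_min) * 100
e_max - e = 1.1 - 0.75 = 0.35
e_max - e_min = 1.1 - 0.7 = 0.4
Dr = 0.35 / 0.4 * 100
Dr = 87.5 %


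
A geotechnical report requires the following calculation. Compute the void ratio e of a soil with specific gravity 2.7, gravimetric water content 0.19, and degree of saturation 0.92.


Using the relation e = Gs * w / S
e = 2.7 * 0.19 / 0.92
e = 0.5576


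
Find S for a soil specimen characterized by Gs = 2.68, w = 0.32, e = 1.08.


Result: 0.7941

Derivation:
Using S = Gs * w / e
S = 2.68 * 0.32 / 1.08
S = 0.7941


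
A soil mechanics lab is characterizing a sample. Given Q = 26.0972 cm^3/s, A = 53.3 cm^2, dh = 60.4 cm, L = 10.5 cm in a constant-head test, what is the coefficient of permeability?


Compute hydraulic gradient:
i = dh / L = 60.4 / 10.5 = 5.75238
Then apply Darcy's law:
k = Q / (A * i)
k = 26.0972 / (53.3 * 5.75238)
k = 26.0972 / 306.602
k = 0.085118 cm/s


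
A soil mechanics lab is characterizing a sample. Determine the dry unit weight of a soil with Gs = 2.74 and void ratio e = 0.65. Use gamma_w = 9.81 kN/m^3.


Result: 16.291 kN/m^3

Derivation:
Using gamma_d = Gs * gamma_w / (1 + e)
gamma_d = 2.74 * 9.81 / (1 + 0.65)
gamma_d = 2.74 * 9.81 / 1.65
gamma_d = 16.291 kN/m^3


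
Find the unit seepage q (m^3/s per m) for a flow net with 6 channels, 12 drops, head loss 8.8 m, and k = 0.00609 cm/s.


Convert k to m/s for unit consistency with H:
k = 0.00609 cm/s = 0.00609 / 100 m/s = 6.09e-05 m/s
Using q = k * H * Nf / Nd
Nf / Nd = 6 / 12 = 0.5
q = 6.09e-05 * 8.8 * 0.5
q = 0.000268 m^3/s per m


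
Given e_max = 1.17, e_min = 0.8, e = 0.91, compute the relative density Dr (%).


Result: 70.27 %

Derivation:
Using Dr = (e_max - e) / (e_max - e_min) * 100
e_max - e = 1.17 - 0.91 = 0.26
e_max - e_min = 1.17 - 0.8 = 0.37
Dr = 0.26 / 0.37 * 100
Dr = 70.27 %


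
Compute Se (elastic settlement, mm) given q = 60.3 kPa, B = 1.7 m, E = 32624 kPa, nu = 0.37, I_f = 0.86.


Result: 2.332 mm

Derivation:
Using Se = q * B * (1 - nu^2) * I_f / E
1 - nu^2 = 1 - 0.37^2 = 0.8631
Se = 60.3 * 1.7 * 0.8631 * 0.86 / 32624
Se = 0.002332 m
Convert to mm: Se = 0.002332 * 1000 = 2.332 mm


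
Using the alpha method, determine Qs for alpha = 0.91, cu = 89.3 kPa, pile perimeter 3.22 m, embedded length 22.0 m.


Using Qs = alpha * cu * perimeter * L
Qs = 0.91 * 89.3 * 3.22 * 22.0
Qs = 5756.67 kN


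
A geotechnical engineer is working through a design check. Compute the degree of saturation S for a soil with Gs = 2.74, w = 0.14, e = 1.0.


Using S = Gs * w / e
S = 2.74 * 0.14 / 1.0
S = 0.3836


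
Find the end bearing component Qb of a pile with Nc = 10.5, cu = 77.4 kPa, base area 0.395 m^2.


Using Qb = Nc * cu * Ab
Qb = 10.5 * 77.4 * 0.395
Qb = 321.02 kN


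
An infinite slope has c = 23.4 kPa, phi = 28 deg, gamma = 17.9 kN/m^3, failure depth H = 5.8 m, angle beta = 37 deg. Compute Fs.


Result: 1.175

Derivation:
Using Fs = c / (gamma*H*sin(beta)*cos(beta)) + tan(phi)/tan(beta)
Cohesion contribution = 23.4 / (17.9*5.8*sin(37)*cos(37))
Cohesion contribution = 0.468946
Friction contribution = tan(28)/tan(37) = 0.705602
Fs = 0.468946 + 0.705602
Fs = 1.175


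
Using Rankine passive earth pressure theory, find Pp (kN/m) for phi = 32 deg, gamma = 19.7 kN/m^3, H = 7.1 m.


Result: 1616.03 kN/m

Derivation:
Compute passive earth pressure coefficient:
Kp = tan^2(45 + phi/2) = tan^2(61.0) = 3.254588
Compute passive force:
Pp = 0.5 * Kp * gamma * H^2
Pp = 0.5 * 3.254588 * 19.7 * 7.1^2
Pp = 1616.03 kN/m


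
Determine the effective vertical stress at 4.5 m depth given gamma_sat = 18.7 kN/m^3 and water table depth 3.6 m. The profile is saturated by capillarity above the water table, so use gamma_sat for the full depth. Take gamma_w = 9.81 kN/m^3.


Result: 75.32 kPa

Derivation:
Total stress = gamma_sat * depth
sigma = 18.7 * 4.5 = 84.15 kPa
Pore water pressure u = gamma_w * (depth - d_wt)
u = 9.81 * (4.5 - 3.6) = 8.829 kPa
Effective stress = sigma - u
sigma' = 84.15 - 8.829 = 75.32 kPa


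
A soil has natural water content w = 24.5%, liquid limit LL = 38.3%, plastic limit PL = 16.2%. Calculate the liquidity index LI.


Result: 0.376

Derivation:
First compute the plasticity index:
PI = LL - PL = 38.3 - 16.2 = 22.1
Then compute the liquidity index:
LI = (w - PL) / PI
LI = (24.5 - 16.2) / 22.1
LI = 0.376


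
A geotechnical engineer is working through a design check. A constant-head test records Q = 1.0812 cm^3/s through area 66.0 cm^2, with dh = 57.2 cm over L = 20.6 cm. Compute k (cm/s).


Result: 0.0059 cm/s

Derivation:
Compute hydraulic gradient:
i = dh / L = 57.2 / 20.6 = 2.7767
Then apply Darcy's law:
k = Q / (A * i)
k = 1.0812 / (66.0 * 2.7767)
k = 1.0812 / 183.262
k = 0.0059 cm/s


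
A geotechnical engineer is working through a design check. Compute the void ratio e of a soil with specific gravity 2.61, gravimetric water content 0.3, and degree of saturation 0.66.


Using the relation e = Gs * w / S
e = 2.61 * 0.3 / 0.66
e = 1.1864


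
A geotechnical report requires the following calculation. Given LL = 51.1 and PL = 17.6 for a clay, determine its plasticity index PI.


Using PI = LL - PL
PI = 51.1 - 17.6
PI = 33.5


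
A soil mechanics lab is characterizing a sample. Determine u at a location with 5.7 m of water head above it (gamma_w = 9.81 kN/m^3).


Using u = gamma_w * h_w
u = 9.81 * 5.7
u = 55.92 kPa


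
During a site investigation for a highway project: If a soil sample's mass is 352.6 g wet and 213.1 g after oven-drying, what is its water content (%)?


Result: 65.46 %

Derivation:
Using w = (m_wet - m_dry) / m_dry * 100
m_wet - m_dry = 352.6 - 213.1 = 139.5 g
w = 139.5 / 213.1 * 100
w = 65.46 %


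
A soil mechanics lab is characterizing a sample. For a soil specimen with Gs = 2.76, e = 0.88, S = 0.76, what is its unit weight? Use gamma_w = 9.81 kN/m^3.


Using gamma = gamma_w * (Gs + S*e) / (1 + e)
Numerator: Gs + S*e = 2.76 + 0.76*0.88 = 3.4288
Denominator: 1 + e = 1 + 0.88 = 1.88
gamma = 9.81 * 3.4288 / 1.88
gamma = 17.892 kN/m^3


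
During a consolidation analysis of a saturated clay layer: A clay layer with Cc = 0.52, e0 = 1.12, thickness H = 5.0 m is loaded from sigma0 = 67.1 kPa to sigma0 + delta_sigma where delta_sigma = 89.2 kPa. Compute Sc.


Using Sc = Cc * H / (1 + e0) * log10((sigma0 + delta_sigma) / sigma0)
Stress ratio = (67.1 + 89.2) / 67.1 = 2.32936
log10(2.32936) = 0.367236
Cc * H / (1 + e0) = 0.52 * 5.0 / (1 + 1.12) = 1.22642
Sc = 1.22642 * 0.367236
Sc = 0.4504 m


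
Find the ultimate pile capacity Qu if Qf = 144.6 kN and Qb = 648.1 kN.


Using Qu = Qf + Qb
Qu = 144.6 + 648.1
Qu = 792.7 kN


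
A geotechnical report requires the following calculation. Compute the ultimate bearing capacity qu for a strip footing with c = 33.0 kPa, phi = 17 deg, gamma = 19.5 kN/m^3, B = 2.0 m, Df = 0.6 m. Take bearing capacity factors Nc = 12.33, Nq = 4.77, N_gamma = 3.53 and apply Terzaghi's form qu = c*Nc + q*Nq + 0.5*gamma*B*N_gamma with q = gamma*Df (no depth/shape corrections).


Compute qu = c*Nc + gamma*Df*Nq + 0.5*gamma*B*N_gamma
Term 1: 33.0 * 12.33 = 406.89
Term 2: 19.5 * 0.6 * 4.77 = 55.809
Term 3: 0.5 * 19.5 * 2.0 * 3.53 = 68.835
qu = 406.89 + 55.809 + 68.835
qu = 531.53 kPa


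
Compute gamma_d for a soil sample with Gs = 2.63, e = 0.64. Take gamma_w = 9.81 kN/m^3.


Using gamma_d = Gs * gamma_w / (1 + e)
gamma_d = 2.63 * 9.81 / (1 + 0.64)
gamma_d = 2.63 * 9.81 / 1.64
gamma_d = 15.732 kN/m^3


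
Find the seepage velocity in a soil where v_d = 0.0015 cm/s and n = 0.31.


Result: 0.00484 cm/s

Derivation:
Using v_s = v_d / n
v_s = 0.0015 / 0.31
v_s = 0.00484 cm/s


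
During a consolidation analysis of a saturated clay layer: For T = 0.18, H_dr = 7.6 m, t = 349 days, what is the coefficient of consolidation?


Using cv = T * H_dr^2 / t
H_dr^2 = 7.6^2 = 57.76
cv = 0.18 * 57.76 / 349
cv = 0.02979 m^2/day


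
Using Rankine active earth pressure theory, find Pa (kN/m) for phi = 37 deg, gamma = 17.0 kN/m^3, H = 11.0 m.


Compute active earth pressure coefficient:
Ka = tan^2(45 - phi/2) = tan^2(26.5) = 0.248584
Compute active force:
Pa = 0.5 * Ka * gamma * H^2
Pa = 0.5 * 0.248584 * 17.0 * 11.0^2
Pa = 255.67 kN/m


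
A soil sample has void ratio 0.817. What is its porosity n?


Using the relation n = e / (1 + e)
n = 0.817 / (1 + 0.817)
n = 0.817 / 1.817
n = 0.4496


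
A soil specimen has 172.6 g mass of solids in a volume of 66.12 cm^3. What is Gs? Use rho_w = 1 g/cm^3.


Using Gs = m_s / (V_s * rho_w)
Since rho_w = 1 g/cm^3:
Gs = 172.6 / 66.12
Gs = 2.61


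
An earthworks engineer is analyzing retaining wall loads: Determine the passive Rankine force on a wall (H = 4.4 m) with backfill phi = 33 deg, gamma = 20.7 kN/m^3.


Result: 679.7 kN/m

Derivation:
Compute passive earth pressure coefficient:
Kp = tan^2(45 + phi/2) = tan^2(61.5) = 3.39212
Compute passive force:
Pp = 0.5 * Kp * gamma * H^2
Pp = 0.5 * 3.39212 * 20.7 * 4.4^2
Pp = 679.7 kN/m


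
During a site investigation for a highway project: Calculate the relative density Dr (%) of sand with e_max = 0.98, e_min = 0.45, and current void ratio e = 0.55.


Result: 81.13 %

Derivation:
Using Dr = (e_max - e) / (e_max - e_min) * 100
e_max - e = 0.98 - 0.55 = 0.43
e_max - e_min = 0.98 - 0.45 = 0.53
Dr = 0.43 / 0.53 * 100
Dr = 81.13 %
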